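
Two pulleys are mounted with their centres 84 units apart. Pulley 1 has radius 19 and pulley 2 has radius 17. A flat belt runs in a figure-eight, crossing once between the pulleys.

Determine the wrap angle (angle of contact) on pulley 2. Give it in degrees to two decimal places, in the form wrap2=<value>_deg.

crossed belt: β = asin((r1+r2)/C) = asin(36/84) = 25.3769°
wrap1 = wrap2 = π + 2β = 230.7539°

wrap2=230.75_deg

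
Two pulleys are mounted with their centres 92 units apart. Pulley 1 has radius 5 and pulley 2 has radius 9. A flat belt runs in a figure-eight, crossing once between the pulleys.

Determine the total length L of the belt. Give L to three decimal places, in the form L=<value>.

crossed belt: β = asin((r1+r2)/C) = asin(14/92) = 8.7529°
wrap1 = wrap2 = π + 2β = 197.5059°
tangent length = C·cosβ = 90.9285
L = (r1+r2)·wrap + 2·C·cosβ = 14·3.4471 + 2·90.9285 = 230.1169

L=230.117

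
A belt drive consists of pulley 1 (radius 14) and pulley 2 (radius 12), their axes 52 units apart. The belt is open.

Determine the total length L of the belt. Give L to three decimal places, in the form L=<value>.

L=185.758

open belt: β = asin((r2−r1)/C) = asin(-2/52) = -2.2042°
wrap1 = π − 2β = 184.4085°
wrap2 = π + 2β = 175.5915°
tangent length = C·cosβ = 51.9615
L = r1·wrap1 + r2·wrap2 + 2·C·cosβ = 14·3.2185 + 12·3.0647 + 2·51.9615 = 185.7583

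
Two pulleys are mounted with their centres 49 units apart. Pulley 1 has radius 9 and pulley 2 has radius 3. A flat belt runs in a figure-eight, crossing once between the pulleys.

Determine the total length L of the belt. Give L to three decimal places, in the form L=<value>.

crossed belt: β = asin((r1+r2)/C) = asin(12/49) = 14.1758°
wrap1 = wrap2 = π + 2β = 208.3516°
tangent length = C·cosβ = 47.5079
L = (r1+r2)·wrap + 2·C·cosβ = 12·3.6364 + 2·47.5079 = 138.6528

L=138.653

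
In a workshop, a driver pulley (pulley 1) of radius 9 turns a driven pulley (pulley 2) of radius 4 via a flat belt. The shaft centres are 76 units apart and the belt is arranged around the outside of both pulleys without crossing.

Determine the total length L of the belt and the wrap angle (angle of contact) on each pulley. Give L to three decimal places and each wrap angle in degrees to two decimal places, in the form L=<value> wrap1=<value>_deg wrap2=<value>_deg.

L=193.170 wrap1=187.54_deg wrap2=172.46_deg

open belt: β = asin((r2−r1)/C) = asin(-5/76) = -3.7722°
wrap1 = π − 2β = 187.5444°
wrap2 = π + 2β = 172.4556°
tangent length = C·cosβ = 75.8353
L = r1·wrap1 + r2·wrap2 + 2·C·cosβ = 9·3.2733 + 4·3.0099 + 2·75.8353 = 193.1698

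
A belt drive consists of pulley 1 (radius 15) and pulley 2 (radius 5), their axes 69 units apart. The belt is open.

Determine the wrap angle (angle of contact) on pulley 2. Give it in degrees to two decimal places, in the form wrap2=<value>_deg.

open belt: β = asin((r2−r1)/C) = asin(-10/69) = -8.3331°
wrap1 = π − 2β = 196.6662°
wrap2 = π + 2β = 163.3338°

wrap2=163.33_deg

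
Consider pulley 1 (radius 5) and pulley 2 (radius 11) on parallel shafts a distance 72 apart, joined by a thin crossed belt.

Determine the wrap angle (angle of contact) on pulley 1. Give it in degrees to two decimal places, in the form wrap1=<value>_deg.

wrap1=205.68_deg

crossed belt: β = asin((r1+r2)/C) = asin(16/72) = 12.8396°
wrap1 = wrap2 = π + 2β = 205.6792°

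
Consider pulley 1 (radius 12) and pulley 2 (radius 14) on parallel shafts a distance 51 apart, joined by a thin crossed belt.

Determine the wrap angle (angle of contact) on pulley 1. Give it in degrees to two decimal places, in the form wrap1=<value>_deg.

crossed belt: β = asin((r1+r2)/C) = asin(26/51) = 30.6508°
wrap1 = wrap2 = π + 2β = 241.3015°

wrap1=241.30_deg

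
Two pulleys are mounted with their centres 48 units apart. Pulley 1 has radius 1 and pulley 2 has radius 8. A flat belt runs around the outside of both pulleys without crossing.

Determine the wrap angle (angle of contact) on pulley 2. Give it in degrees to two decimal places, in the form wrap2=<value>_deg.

wrap2=196.77_deg

open belt: β = asin((r2−r1)/C) = asin(7/48) = 8.3855°
wrap1 = π − 2β = 163.2289°
wrap2 = π + 2β = 196.7711°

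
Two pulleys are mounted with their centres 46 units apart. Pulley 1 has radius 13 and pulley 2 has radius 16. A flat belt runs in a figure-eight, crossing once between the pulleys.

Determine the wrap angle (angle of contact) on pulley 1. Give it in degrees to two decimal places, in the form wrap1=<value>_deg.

wrap1=258.16_deg

crossed belt: β = asin((r1+r2)/C) = asin(29/46) = 39.0822°
wrap1 = wrap2 = π + 2β = 258.1644°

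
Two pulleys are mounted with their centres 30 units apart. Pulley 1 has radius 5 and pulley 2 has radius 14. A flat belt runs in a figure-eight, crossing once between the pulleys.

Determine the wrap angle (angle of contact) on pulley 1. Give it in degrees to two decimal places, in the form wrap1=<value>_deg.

crossed belt: β = asin((r1+r2)/C) = asin(19/30) = 39.2965°
wrap1 = wrap2 = π + 2β = 258.5930°

wrap1=258.59_deg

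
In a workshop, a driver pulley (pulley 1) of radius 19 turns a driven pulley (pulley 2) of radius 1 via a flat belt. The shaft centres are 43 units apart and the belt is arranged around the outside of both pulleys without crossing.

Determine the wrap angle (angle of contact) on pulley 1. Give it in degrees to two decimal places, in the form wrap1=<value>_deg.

wrap1=229.49_deg

open belt: β = asin((r2−r1)/C) = asin(-18/43) = -24.7465°
wrap1 = π − 2β = 229.4930°
wrap2 = π + 2β = 130.5070°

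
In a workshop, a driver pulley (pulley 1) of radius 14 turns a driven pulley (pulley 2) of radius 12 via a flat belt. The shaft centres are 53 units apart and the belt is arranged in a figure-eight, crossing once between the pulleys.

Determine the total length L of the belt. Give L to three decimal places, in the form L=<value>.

L=200.713

crossed belt: β = asin((r1+r2)/C) = asin(26/53) = 29.3778°
wrap1 = wrap2 = π + 2β = 238.7556°
tangent length = C·cosβ = 46.1844
L = (r1+r2)·wrap + 2·C·cosβ = 26·4.1671 + 2·46.1844 = 200.7127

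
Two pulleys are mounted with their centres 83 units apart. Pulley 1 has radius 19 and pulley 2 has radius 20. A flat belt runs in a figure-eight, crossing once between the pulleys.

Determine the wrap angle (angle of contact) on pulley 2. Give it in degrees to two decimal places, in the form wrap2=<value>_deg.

wrap2=236.05_deg

crossed belt: β = asin((r1+r2)/C) = asin(39/83) = 28.0265°
wrap1 = wrap2 = π + 2β = 236.0530°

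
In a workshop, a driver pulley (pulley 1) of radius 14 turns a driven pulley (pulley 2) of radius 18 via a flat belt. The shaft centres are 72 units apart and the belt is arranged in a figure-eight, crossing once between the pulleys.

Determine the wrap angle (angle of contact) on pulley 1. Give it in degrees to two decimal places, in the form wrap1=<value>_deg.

crossed belt: β = asin((r1+r2)/C) = asin(32/72) = 26.3878°
wrap1 = wrap2 = π + 2β = 232.7756°

wrap1=232.78_deg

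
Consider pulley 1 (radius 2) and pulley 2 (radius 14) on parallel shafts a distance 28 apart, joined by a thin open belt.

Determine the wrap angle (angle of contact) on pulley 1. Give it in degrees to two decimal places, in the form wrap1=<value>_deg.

wrap1=129.25_deg

open belt: β = asin((r2−r1)/C) = asin(12/28) = 25.3769°
wrap1 = π − 2β = 129.2461°
wrap2 = π + 2β = 230.7539°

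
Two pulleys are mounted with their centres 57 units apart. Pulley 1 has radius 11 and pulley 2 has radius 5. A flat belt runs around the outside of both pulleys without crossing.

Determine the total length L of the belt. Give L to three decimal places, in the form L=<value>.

L=164.898

open belt: β = asin((r2−r1)/C) = asin(-6/57) = -6.0423°
wrap1 = π − 2β = 192.0847°
wrap2 = π + 2β = 167.9153°
tangent length = C·cosβ = 56.6833
L = r1·wrap1 + r2·wrap2 + 2·C·cosβ = 11·3.3525 + 5·2.9307 + 2·56.6833 = 164.8976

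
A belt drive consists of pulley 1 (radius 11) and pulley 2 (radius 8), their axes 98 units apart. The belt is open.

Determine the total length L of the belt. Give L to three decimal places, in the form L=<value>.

open belt: β = asin((r2−r1)/C) = asin(-3/98) = -1.7542°
wrap1 = π − 2β = 183.5085°
wrap2 = π + 2β = 176.4915°
tangent length = C·cosβ = 97.9541
L = r1·wrap1 + r2·wrap2 + 2·C·cosβ = 11·3.2028 + 8·3.0804 + 2·97.9541 = 255.7821

L=255.782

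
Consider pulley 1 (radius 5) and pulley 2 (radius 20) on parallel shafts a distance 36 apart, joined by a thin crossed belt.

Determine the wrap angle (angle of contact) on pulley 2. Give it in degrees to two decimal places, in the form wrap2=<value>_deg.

wrap2=267.97_deg

crossed belt: β = asin((r1+r2)/C) = asin(25/36) = 43.9830°
wrap1 = wrap2 = π + 2β = 267.9659°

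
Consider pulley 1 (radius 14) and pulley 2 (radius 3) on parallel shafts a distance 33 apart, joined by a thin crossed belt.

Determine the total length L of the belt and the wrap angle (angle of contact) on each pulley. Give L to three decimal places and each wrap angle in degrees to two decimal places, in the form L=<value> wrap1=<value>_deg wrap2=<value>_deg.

L=128.376 wrap1=242.02_deg wrap2=242.02_deg

crossed belt: β = asin((r1+r2)/C) = asin(17/33) = 31.0076°
wrap1 = wrap2 = π + 2β = 242.0152°
tangent length = C·cosβ = 28.2843
L = (r1+r2)·wrap + 2·C·cosβ = 17·4.2240 + 2·28.2843 = 128.3759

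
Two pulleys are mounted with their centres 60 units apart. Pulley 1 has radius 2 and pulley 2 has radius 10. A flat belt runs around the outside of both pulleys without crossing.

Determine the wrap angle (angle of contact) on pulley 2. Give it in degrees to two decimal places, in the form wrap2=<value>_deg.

open belt: β = asin((r2−r1)/C) = asin(8/60) = 7.6623°
wrap1 = π − 2β = 164.6755°
wrap2 = π + 2β = 195.3245°

wrap2=195.32_deg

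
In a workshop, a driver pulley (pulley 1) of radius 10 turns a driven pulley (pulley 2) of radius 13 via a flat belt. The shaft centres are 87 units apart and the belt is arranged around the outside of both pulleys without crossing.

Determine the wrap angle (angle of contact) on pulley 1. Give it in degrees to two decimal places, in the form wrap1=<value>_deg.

open belt: β = asin((r2−r1)/C) = asin(3/87) = 1.9761°
wrap1 = π − 2β = 176.0478°
wrap2 = π + 2β = 183.9522°

wrap1=176.05_deg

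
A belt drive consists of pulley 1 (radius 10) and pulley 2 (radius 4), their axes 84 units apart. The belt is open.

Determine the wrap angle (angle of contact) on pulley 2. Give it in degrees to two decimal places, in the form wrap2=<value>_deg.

open belt: β = asin((r2−r1)/C) = asin(-6/84) = -4.0960°
wrap1 = π − 2β = 188.1921°
wrap2 = π + 2β = 171.8079°

wrap2=171.81_deg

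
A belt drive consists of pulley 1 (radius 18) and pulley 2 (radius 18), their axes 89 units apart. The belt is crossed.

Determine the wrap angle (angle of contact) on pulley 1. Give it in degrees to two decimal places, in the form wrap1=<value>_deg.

wrap1=227.72_deg

crossed belt: β = asin((r1+r2)/C) = asin(36/89) = 23.8594°
wrap1 = wrap2 = π + 2β = 227.7189°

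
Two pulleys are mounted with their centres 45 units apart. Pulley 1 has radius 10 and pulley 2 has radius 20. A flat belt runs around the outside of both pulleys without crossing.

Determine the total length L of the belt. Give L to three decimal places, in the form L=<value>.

open belt: β = asin((r2−r1)/C) = asin(10/45) = 12.8396°
wrap1 = π − 2β = 154.3208°
wrap2 = π + 2β = 205.6792°
tangent length = C·cosβ = 43.8748
L = r1·wrap1 + r2·wrap2 + 2·C·cosβ = 10·2.6934 + 20·3.5898 + 2·43.8748 = 186.4793

L=186.479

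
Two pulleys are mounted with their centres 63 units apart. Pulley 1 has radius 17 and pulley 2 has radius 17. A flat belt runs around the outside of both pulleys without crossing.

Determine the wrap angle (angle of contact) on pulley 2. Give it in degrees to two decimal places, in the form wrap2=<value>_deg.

open belt: β = asin((r2−r1)/C) = asin(0/63) = 0.0000°
wrap1 = π − 2β = 180.0000°
wrap2 = π + 2β = 180.0000°

wrap2=180.00_deg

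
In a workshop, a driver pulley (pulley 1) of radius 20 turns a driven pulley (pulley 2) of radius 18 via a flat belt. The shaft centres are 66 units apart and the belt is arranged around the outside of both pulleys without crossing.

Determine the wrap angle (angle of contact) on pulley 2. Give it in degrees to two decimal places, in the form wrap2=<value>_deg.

wrap2=176.53_deg

open belt: β = asin((r2−r1)/C) = asin(-2/66) = -1.7365°
wrap1 = π − 2β = 183.4730°
wrap2 = π + 2β = 176.5270°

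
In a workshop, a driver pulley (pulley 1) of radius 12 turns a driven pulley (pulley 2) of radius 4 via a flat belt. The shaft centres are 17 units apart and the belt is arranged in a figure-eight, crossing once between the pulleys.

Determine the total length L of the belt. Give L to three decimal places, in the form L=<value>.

crossed belt: β = asin((r1+r2)/C) = asin(16/17) = 70.2501°
wrap1 = wrap2 = π + 2β = 320.5002°
tangent length = C·cosβ = 5.7446
L = (r1+r2)·wrap + 2·C·cosβ = 16·5.5938 + 2·5.7446 = 100.9897

L=100.990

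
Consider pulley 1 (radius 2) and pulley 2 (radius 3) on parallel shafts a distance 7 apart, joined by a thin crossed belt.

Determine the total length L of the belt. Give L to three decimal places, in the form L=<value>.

L=33.462

crossed belt: β = asin((r1+r2)/C) = asin(5/7) = 45.5847°
wrap1 = wrap2 = π + 2β = 271.1694°
tangent length = C·cosβ = 4.8990
L = (r1+r2)·wrap + 2·C·cosβ = 5·4.7328 + 2·4.8990 = 33.4620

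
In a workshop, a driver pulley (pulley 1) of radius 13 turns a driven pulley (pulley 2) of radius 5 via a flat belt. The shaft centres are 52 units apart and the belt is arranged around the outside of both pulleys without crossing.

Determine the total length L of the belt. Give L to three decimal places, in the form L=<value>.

L=161.782

open belt: β = asin((r2−r1)/C) = asin(-8/52) = -8.8499°
wrap1 = π − 2β = 197.6998°
wrap2 = π + 2β = 162.3002°
tangent length = C·cosβ = 51.3809
L = r1·wrap1 + r2·wrap2 + 2·C·cosβ = 13·3.4505 + 5·2.8327 + 2·51.3809 = 161.7819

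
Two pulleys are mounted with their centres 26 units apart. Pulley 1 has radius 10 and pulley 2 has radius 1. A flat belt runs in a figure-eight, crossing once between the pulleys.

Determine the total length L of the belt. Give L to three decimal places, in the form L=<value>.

L=91.285

crossed belt: β = asin((r1+r2)/C) = asin(11/26) = 25.0290°
wrap1 = wrap2 = π + 2β = 230.0580°
tangent length = C·cosβ = 23.5584
L = (r1+r2)·wrap + 2·C·cosβ = 11·4.0153 + 2·23.5584 = 91.2848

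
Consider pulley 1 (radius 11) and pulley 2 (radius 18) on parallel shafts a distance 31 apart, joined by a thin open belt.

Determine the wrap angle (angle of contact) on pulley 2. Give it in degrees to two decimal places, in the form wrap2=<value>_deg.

wrap2=206.10_deg

open belt: β = asin((r2−r1)/C) = asin(7/31) = 13.0503°
wrap1 = π − 2β = 153.8994°
wrap2 = π + 2β = 206.1006°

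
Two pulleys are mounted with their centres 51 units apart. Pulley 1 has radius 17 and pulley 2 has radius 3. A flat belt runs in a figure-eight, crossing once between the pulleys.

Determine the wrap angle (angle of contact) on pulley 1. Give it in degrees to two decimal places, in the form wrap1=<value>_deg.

crossed belt: β = asin((r1+r2)/C) = asin(20/51) = 23.0888°
wrap1 = wrap2 = π + 2β = 226.1775°

wrap1=226.18_deg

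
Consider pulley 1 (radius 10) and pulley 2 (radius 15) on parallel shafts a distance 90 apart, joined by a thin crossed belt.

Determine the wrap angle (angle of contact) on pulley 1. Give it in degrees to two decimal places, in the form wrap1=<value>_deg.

wrap1=212.26_deg

crossed belt: β = asin((r1+r2)/C) = asin(25/90) = 16.1276°
wrap1 = wrap2 = π + 2β = 212.2552°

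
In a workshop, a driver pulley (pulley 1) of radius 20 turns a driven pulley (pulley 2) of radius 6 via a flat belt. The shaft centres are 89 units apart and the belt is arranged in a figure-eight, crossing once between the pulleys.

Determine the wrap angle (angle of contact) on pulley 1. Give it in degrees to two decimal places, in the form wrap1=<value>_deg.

wrap1=213.97_deg

crossed belt: β = asin((r1+r2)/C) = asin(26/89) = 16.9858°
wrap1 = wrap2 = π + 2β = 213.9716°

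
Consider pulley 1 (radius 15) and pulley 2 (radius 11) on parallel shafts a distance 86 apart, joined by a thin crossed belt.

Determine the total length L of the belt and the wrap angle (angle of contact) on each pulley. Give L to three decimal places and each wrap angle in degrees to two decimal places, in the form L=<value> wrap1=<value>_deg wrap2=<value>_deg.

crossed belt: β = asin((r1+r2)/C) = asin(26/86) = 17.5973°
wrap1 = wrap2 = π + 2β = 215.1947°
tangent length = C·cosβ = 81.9756
L = (r1+r2)·wrap + 2·C·cosβ = 26·3.7559 + 2·81.9756 = 261.6035

L=261.603 wrap1=215.19_deg wrap2=215.19_deg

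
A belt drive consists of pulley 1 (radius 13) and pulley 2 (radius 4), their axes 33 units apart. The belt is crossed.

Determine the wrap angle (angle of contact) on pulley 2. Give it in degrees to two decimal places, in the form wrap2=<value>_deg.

wrap2=242.02_deg

crossed belt: β = asin((r1+r2)/C) = asin(17/33) = 31.0076°
wrap1 = wrap2 = π + 2β = 242.0152°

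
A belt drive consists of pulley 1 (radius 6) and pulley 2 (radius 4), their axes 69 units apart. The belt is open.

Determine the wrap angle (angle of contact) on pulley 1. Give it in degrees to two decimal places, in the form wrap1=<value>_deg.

wrap1=183.32_deg

open belt: β = asin((r2−r1)/C) = asin(-2/69) = -1.6610°
wrap1 = π − 2β = 183.3220°
wrap2 = π + 2β = 176.6780°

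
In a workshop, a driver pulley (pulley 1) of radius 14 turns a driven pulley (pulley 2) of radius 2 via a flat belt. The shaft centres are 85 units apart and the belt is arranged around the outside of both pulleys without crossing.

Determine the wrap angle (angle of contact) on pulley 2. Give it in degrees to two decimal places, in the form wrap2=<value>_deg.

wrap2=163.77_deg

open belt: β = asin((r2−r1)/C) = asin(-12/85) = -8.1159°
wrap1 = π − 2β = 196.2319°
wrap2 = π + 2β = 163.7681°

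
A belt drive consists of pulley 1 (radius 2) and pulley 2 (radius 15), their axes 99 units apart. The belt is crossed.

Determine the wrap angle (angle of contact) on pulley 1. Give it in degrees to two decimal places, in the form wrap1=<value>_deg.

wrap1=199.78_deg

crossed belt: β = asin((r1+r2)/C) = asin(17/99) = 9.8877°
wrap1 = wrap2 = π + 2β = 199.7753°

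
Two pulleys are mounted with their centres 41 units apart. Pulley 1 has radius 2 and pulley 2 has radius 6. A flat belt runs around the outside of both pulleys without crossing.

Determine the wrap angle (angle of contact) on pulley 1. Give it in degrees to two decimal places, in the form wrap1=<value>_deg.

wrap1=168.80_deg

open belt: β = asin((r2−r1)/C) = asin(4/41) = 5.5987°
wrap1 = π − 2β = 168.8025°
wrap2 = π + 2β = 191.1975°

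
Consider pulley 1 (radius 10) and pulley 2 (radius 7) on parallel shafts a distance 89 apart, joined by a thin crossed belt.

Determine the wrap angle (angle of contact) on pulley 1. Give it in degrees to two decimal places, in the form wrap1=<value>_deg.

crossed belt: β = asin((r1+r2)/C) = asin(17/89) = 11.0118°
wrap1 = wrap2 = π + 2β = 202.0236°

wrap1=202.02_deg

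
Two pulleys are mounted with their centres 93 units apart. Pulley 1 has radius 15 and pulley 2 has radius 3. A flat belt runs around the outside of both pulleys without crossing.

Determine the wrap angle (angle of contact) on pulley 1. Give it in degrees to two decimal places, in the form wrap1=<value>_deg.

open belt: β = asin((r2−r1)/C) = asin(-12/93) = -7.4137°
wrap1 = π − 2β = 194.8273°
wrap2 = π + 2β = 165.1727°

wrap1=194.83_deg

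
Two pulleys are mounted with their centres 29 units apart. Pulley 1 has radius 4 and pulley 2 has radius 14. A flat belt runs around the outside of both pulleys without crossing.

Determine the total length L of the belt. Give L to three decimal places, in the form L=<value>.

L=118.032

open belt: β = asin((r2−r1)/C) = asin(10/29) = 20.1713°
wrap1 = π − 2β = 139.6575°
wrap2 = π + 2β = 220.3425°
tangent length = C·cosβ = 27.2213
L = r1·wrap1 + r2·wrap2 + 2·C·cosβ = 4·2.4375 + 14·3.8457 + 2·27.2213 = 118.0324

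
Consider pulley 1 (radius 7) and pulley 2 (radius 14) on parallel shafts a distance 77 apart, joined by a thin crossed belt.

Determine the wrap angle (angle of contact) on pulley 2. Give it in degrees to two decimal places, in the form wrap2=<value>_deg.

crossed belt: β = asin((r1+r2)/C) = asin(21/77) = 15.8266°
wrap1 = wrap2 = π + 2β = 211.6532°

wrap2=211.65_deg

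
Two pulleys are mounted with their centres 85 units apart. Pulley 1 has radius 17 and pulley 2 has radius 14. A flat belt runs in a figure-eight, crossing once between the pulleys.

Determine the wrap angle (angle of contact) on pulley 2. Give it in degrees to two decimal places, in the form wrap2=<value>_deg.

crossed belt: β = asin((r1+r2)/C) = asin(31/85) = 21.3895°
wrap1 = wrap2 = π + 2β = 222.7790°

wrap2=222.78_deg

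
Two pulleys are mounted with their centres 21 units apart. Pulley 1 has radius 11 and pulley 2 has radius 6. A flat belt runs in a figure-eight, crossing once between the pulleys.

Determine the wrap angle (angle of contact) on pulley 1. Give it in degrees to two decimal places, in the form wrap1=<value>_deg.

crossed belt: β = asin((r1+r2)/C) = asin(17/21) = 54.0494°
wrap1 = wrap2 = π + 2β = 288.0989°

wrap1=288.10_deg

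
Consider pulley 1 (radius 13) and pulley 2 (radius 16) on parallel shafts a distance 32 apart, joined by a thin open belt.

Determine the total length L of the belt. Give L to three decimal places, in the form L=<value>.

L=155.388

open belt: β = asin((r2−r1)/C) = asin(3/32) = 5.3794°
wrap1 = π − 2β = 169.2412°
wrap2 = π + 2β = 190.7588°
tangent length = C·cosβ = 31.8591
L = r1·wrap1 + r2·wrap2 + 2·C·cosβ = 13·2.9538 + 16·3.3294 + 2·31.8591 = 155.3876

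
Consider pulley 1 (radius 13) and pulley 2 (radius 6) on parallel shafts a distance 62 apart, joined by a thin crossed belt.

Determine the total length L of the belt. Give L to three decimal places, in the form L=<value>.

crossed belt: β = asin((r1+r2)/C) = asin(19/62) = 17.8455°
wrap1 = wrap2 = π + 2β = 215.6910°
tangent length = C·cosβ = 59.0169
L = (r1+r2)·wrap + 2·C·cosβ = 19·3.7645 + 2·59.0169 = 189.5597

L=189.560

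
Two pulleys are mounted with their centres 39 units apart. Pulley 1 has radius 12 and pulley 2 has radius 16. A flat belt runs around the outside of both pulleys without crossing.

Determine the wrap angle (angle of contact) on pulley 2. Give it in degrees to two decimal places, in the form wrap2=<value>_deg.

open belt: β = asin((r2−r1)/C) = asin(4/39) = 5.8868°
wrap1 = π − 2β = 168.2263°
wrap2 = π + 2β = 191.7737°

wrap2=191.77_deg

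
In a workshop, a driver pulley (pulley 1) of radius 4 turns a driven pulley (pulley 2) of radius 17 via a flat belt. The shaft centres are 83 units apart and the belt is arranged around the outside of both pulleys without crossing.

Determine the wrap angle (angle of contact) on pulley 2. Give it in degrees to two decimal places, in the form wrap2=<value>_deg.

wrap2=198.02_deg

open belt: β = asin((r2−r1)/C) = asin(13/83) = 9.0111°
wrap1 = π − 2β = 161.9777°
wrap2 = π + 2β = 198.0223°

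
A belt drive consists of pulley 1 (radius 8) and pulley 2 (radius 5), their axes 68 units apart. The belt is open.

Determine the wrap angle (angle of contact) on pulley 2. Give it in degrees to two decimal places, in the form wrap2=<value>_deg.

wrap2=174.94_deg

open belt: β = asin((r2−r1)/C) = asin(-3/68) = -2.5286°
wrap1 = π − 2β = 185.0572°
wrap2 = π + 2β = 174.9428°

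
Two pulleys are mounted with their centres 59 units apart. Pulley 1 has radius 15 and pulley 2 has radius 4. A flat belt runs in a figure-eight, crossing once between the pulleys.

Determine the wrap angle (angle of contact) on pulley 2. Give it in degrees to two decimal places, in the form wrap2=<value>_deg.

crossed belt: β = asin((r1+r2)/C) = asin(19/59) = 18.7860°
wrap1 = wrap2 = π + 2β = 217.5719°

wrap2=217.57_deg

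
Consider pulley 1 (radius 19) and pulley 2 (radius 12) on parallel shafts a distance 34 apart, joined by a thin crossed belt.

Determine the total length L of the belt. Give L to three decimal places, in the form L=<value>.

crossed belt: β = asin((r1+r2)/C) = asin(31/34) = 65.7504°
wrap1 = wrap2 = π + 2β = 311.5007°
tangent length = C·cosβ = 13.9642
L = (r1+r2)·wrap + 2·C·cosβ = 31·5.4367 + 2·13.9642 = 196.4666

L=196.467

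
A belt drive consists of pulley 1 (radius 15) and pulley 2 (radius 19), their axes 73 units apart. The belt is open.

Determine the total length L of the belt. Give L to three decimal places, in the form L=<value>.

open belt: β = asin((r2−r1)/C) = asin(4/73) = 3.1411°
wrap1 = π − 2β = 173.7179°
wrap2 = π + 2β = 186.2821°
tangent length = C·cosβ = 72.8903
L = r1·wrap1 + r2·wrap2 + 2·C·cosβ = 15·3.0319 + 19·3.2512 + 2·72.8903 = 253.0334

L=253.033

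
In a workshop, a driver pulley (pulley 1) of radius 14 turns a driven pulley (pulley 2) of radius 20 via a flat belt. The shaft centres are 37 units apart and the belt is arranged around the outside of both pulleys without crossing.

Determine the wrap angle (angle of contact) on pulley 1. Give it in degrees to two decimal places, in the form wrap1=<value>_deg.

open belt: β = asin((r2−r1)/C) = asin(6/37) = 9.3324°
wrap1 = π − 2β = 161.3352°
wrap2 = π + 2β = 198.6648°

wrap1=161.34_deg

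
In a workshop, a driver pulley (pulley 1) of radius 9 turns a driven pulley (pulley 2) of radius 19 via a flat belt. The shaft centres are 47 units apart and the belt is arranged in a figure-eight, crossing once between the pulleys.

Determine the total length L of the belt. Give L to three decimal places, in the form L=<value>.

crossed belt: β = asin((r1+r2)/C) = asin(28/47) = 36.5657°
wrap1 = wrap2 = π + 2β = 253.1315°
tangent length = C·cosβ = 37.7492
L = (r1+r2)·wrap + 2·C·cosβ = 28·4.4180 + 2·37.7492 = 199.2017

L=199.202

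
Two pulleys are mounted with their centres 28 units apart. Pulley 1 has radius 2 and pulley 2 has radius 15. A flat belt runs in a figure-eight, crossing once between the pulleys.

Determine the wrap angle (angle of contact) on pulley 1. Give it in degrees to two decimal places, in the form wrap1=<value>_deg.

crossed belt: β = asin((r1+r2)/C) = asin(17/28) = 37.3832°
wrap1 = wrap2 = π + 2β = 254.7664°

wrap1=254.77_deg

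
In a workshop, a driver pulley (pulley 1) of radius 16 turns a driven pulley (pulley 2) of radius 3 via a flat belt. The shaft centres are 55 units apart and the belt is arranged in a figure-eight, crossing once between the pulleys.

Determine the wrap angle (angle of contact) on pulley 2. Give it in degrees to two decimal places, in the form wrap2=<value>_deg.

wrap2=220.42_deg

crossed belt: β = asin((r1+r2)/C) = asin(19/55) = 20.2095°
wrap1 = wrap2 = π + 2β = 220.4191°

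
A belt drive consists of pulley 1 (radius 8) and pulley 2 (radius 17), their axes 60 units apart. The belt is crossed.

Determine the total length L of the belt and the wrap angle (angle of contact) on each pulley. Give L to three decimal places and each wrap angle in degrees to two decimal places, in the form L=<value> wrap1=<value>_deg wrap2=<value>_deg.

crossed belt: β = asin((r1+r2)/C) = asin(25/60) = 24.6243°
wrap1 = wrap2 = π + 2β = 229.2486°
tangent length = C·cosβ = 54.5436
L = (r1+r2)·wrap + 2·C·cosβ = 25·4.0011 + 2·54.5436 = 209.1157

L=209.116 wrap1=229.25_deg wrap2=229.25_deg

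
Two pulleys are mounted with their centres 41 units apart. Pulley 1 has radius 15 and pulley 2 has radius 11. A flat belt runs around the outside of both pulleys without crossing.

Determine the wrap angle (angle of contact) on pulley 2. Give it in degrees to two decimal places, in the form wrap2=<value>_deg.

open belt: β = asin((r2−r1)/C) = asin(-4/41) = -5.5987°
wrap1 = π − 2β = 191.1975°
wrap2 = π + 2β = 168.8025°

wrap2=168.80_deg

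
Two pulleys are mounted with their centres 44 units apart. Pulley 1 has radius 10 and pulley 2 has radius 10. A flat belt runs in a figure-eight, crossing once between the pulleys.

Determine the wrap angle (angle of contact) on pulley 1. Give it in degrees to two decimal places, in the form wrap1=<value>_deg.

crossed belt: β = asin((r1+r2)/C) = asin(20/44) = 27.0357°
wrap1 = wrap2 = π + 2β = 234.0714°

wrap1=234.07_deg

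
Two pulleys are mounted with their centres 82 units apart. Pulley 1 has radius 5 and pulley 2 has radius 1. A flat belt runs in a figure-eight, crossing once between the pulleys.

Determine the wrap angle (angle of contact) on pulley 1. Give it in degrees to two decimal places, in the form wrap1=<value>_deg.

crossed belt: β = asin((r1+r2)/C) = asin(6/82) = 4.1961°
wrap1 = wrap2 = π + 2β = 188.3922°

wrap1=188.39_deg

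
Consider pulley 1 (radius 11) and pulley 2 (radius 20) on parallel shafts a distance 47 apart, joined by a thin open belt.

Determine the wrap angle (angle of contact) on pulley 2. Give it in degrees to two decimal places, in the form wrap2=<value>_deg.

wrap2=202.08_deg

open belt: β = asin((r2−r1)/C) = asin(9/47) = 11.0397°
wrap1 = π − 2β = 157.9206°
wrap2 = π + 2β = 202.0794°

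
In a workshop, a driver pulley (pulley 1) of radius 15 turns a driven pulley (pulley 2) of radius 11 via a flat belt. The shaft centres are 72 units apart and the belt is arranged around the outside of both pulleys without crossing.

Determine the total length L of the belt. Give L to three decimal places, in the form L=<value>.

L=225.904

open belt: β = asin((r2−r1)/C) = asin(-4/72) = -3.1847°
wrap1 = π − 2β = 186.3695°
wrap2 = π + 2β = 173.6305°
tangent length = C·cosβ = 71.8888
L = r1·wrap1 + r2·wrap2 + 2·C·cosβ = 15·3.2528 + 11·3.0304 + 2·71.8888 = 225.9037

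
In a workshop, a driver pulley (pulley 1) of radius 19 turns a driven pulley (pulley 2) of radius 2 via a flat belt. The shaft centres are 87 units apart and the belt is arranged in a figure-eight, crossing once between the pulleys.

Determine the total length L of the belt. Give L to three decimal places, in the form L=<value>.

crossed belt: β = asin((r1+r2)/C) = asin(21/87) = 13.9680°
wrap1 = wrap2 = π + 2β = 207.9359°
tangent length = C·cosβ = 84.4275
L = (r1+r2)·wrap + 2·C·cosβ = 21·3.6292 + 2·84.4275 = 245.0675

L=245.067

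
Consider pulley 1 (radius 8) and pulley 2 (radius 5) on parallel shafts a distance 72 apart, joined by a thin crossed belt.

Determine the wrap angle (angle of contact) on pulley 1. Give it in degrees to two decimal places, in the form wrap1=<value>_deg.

wrap1=200.80_deg

crossed belt: β = asin((r1+r2)/C) = asin(13/72) = 10.4021°
wrap1 = wrap2 = π + 2β = 200.8042°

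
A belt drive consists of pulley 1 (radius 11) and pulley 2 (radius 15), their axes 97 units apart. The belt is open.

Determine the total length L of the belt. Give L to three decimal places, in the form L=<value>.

open belt: β = asin((r2−r1)/C) = asin(4/97) = 2.3634°
wrap1 = π − 2β = 175.2732°
wrap2 = π + 2β = 184.7268°
tangent length = C·cosβ = 96.9175
L = r1·wrap1 + r2·wrap2 + 2·C·cosβ = 11·3.0591 + 15·3.2241 + 2·96.9175 = 275.8464

L=275.846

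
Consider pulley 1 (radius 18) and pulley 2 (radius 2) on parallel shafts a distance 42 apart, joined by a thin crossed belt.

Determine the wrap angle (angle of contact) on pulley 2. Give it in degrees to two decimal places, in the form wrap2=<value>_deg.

crossed belt: β = asin((r1+r2)/C) = asin(20/42) = 28.4369°
wrap1 = wrap2 = π + 2β = 236.8738°

wrap2=236.87_deg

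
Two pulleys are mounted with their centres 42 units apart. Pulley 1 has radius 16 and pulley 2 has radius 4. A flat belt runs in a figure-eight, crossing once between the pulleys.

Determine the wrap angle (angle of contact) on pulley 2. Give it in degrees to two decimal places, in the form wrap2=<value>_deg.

wrap2=236.87_deg

crossed belt: β = asin((r1+r2)/C) = asin(20/42) = 28.4369°
wrap1 = wrap2 = π + 2β = 236.8738°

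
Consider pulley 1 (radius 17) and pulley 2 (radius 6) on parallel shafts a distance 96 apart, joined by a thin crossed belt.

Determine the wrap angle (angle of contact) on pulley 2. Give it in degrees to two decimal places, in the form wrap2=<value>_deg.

crossed belt: β = asin((r1+r2)/C) = asin(23/96) = 13.8619°
wrap1 = wrap2 = π + 2β = 207.7239°

wrap2=207.72_deg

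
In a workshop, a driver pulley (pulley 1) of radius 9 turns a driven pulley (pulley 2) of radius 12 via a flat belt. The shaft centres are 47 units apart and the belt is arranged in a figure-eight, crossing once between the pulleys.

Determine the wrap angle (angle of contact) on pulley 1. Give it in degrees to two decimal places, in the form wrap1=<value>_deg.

crossed belt: β = asin((r1+r2)/C) = asin(21/47) = 26.5391°
wrap1 = wrap2 = π + 2β = 233.0782°

wrap1=233.08_deg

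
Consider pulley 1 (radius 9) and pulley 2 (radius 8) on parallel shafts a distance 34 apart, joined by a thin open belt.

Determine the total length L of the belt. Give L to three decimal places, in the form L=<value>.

open belt: β = asin((r2−r1)/C) = asin(-1/34) = -1.6854°
wrap1 = π − 2β = 183.3708°
wrap2 = π + 2β = 176.6292°
tangent length = C·cosβ = 33.9853
L = r1·wrap1 + r2·wrap2 + 2·C·cosβ = 9·3.2004 + 8·3.0828 + 2·33.9853 = 121.4365

L=121.436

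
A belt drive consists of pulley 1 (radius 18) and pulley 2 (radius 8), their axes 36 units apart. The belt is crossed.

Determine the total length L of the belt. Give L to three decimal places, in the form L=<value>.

crossed belt: β = asin((r1+r2)/C) = asin(26/36) = 46.2383°
wrap1 = wrap2 = π + 2β = 272.4765°
tangent length = C·cosβ = 24.8998
L = (r1+r2)·wrap + 2·C·cosβ = 26·4.7556 + 2·24.8998 = 173.4455

L=173.446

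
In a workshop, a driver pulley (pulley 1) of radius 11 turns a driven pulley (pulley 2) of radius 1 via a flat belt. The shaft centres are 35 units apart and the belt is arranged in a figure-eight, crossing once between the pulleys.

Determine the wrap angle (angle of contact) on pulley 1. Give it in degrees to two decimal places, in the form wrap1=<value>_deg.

crossed belt: β = asin((r1+r2)/C) = asin(12/35) = 20.0510°
wrap1 = wrap2 = π + 2β = 220.1021°

wrap1=220.10_deg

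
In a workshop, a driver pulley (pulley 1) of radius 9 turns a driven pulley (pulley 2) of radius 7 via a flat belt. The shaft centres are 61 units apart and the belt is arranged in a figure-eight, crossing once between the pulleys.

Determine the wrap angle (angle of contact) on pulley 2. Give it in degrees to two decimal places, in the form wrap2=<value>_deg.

wrap2=210.41_deg

crossed belt: β = asin((r1+r2)/C) = asin(16/61) = 15.2063°
wrap1 = wrap2 = π + 2β = 210.4126°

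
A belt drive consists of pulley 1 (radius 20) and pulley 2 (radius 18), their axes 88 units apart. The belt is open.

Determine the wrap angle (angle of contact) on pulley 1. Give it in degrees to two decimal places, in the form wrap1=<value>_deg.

open belt: β = asin((r2−r1)/C) = asin(-2/88) = -1.3023°
wrap1 = π − 2β = 182.6046°
wrap2 = π + 2β = 177.3954°

wrap1=182.60_deg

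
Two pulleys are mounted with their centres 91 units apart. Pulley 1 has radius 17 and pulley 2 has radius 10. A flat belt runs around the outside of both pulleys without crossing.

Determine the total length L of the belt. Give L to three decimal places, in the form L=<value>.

L=267.362

open belt: β = asin((r2−r1)/C) = asin(-7/91) = -4.4117°
wrap1 = π − 2β = 188.8235°
wrap2 = π + 2β = 171.1765°
tangent length = C·cosβ = 90.7304
L = r1·wrap1 + r2·wrap2 + 2·C·cosβ = 17·3.2956 + 10·2.9876 + 2·90.7304 = 267.3617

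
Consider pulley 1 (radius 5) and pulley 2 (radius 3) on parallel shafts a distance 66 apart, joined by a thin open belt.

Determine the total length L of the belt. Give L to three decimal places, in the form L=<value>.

L=157.193

open belt: β = asin((r2−r1)/C) = asin(-2/66) = -1.7365°
wrap1 = π − 2β = 183.4730°
wrap2 = π + 2β = 176.5270°
tangent length = C·cosβ = 65.9697
L = r1·wrap1 + r2·wrap2 + 2·C·cosβ = 5·3.2022 + 3·3.0810 + 2·65.9697 = 157.1934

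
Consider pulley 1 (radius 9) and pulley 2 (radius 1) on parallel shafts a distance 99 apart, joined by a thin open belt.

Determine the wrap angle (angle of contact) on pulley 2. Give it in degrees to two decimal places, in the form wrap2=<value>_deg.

open belt: β = asin((r2−r1)/C) = asin(-8/99) = -4.6350°
wrap1 = π − 2β = 189.2700°
wrap2 = π + 2β = 170.7300°

wrap2=170.73_deg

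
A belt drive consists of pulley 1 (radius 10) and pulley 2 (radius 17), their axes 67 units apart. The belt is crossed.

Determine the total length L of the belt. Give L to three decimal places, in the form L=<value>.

L=229.859

crossed belt: β = asin((r1+r2)/C) = asin(27/67) = 23.7649°
wrap1 = wrap2 = π + 2β = 227.5298°
tangent length = C·cosβ = 61.3188
L = (r1+r2)·wrap + 2·C·cosβ = 27·3.9711 + 2·61.3188 = 229.8586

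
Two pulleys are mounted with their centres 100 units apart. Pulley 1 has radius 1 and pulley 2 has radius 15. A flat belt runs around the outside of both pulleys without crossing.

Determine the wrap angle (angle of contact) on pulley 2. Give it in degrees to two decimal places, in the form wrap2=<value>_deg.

wrap2=196.10_deg

open belt: β = asin((r2−r1)/C) = asin(14/100) = 8.0478°
wrap1 = π − 2β = 163.9043°
wrap2 = π + 2β = 196.0957°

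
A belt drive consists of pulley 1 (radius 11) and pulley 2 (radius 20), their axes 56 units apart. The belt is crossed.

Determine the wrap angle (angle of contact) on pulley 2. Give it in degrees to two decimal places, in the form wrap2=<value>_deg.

wrap2=247.22_deg

crossed belt: β = asin((r1+r2)/C) = asin(31/56) = 33.6124°
wrap1 = wrap2 = π + 2β = 247.2247°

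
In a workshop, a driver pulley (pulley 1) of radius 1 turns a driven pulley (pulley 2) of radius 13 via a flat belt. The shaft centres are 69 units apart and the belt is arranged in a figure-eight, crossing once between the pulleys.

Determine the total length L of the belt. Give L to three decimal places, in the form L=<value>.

crossed belt: β = asin((r1+r2)/C) = asin(14/69) = 11.7065°
wrap1 = wrap2 = π + 2β = 203.4130°
tangent length = C·cosβ = 67.5648
L = (r1+r2)·wrap + 2·C·cosβ = 14·3.5502 + 2·67.5648 = 184.8327

L=184.833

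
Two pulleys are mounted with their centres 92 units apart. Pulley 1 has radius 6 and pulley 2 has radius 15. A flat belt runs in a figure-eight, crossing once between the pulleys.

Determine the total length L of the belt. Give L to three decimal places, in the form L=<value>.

L=254.788

crossed belt: β = asin((r1+r2)/C) = asin(21/92) = 13.1947°
wrap1 = wrap2 = π + 2β = 206.3894°
tangent length = C·cosβ = 89.5712
L = (r1+r2)·wrap + 2·C·cosβ = 21·3.6022 + 2·89.5712 = 254.7881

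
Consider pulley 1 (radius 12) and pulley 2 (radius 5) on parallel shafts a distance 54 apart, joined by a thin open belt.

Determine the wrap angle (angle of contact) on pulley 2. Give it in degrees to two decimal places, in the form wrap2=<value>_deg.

wrap2=165.10_deg

open belt: β = asin((r2−r1)/C) = asin(-7/54) = -7.4482°
wrap1 = π − 2β = 194.8964°
wrap2 = π + 2β = 165.1036°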